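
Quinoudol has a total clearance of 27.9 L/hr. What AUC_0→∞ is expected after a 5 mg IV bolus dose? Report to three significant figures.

AUC = 0.179 mg/L·hr

AUC_0→∞ = Dose_iv / CL
        = 5 / 27.9 = 0.179211 mg/L·hr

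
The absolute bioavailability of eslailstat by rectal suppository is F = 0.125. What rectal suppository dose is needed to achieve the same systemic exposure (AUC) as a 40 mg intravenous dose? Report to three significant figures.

D_rectal = 320 mg

For equal systemic exposure: F × D_ev = D_iv
D_ev = D_iv / F = 40 / 0.125 = 320 mg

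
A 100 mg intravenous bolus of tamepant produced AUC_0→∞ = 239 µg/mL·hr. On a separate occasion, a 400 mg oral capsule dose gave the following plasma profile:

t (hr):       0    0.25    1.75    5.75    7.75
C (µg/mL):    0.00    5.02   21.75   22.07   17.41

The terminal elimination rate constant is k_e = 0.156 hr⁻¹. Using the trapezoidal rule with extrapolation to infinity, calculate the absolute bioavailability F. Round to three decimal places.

F = 0.271

Trapezoidal AUC_0→7.75 (oral capsule):
  [0→0.25]: (0.00+5.02)/2 × 0.25 = 0.6275
  [0.25→1.75]: (5.02+21.75)/2 × 1.5 = 20.0775
  [1.75→5.75]: (21.75+22.07)/2 × 4 = 87.64
  [5.75→7.75]: (22.07+17.41)/2 × 2 = 39.48
  Sum = 147.825 µg/mL·hr
Tail: C_last/k_e = 17.41/0.156 = 111.603
AUC_0→∞ (oral capsule) = 147.825 + 111.603 = 259.428 µg/mL·hr
F = (AUC_ev/D_ev)/(AUC_iv/D_iv) = (259.428/400)/(239/100) = 0.64857/2.39 = 0.2714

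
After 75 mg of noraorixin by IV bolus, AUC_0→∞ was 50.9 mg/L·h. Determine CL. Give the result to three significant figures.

CL = 1.47 L/h

CL = Dose_iv / AUC_0→∞
   = 75 / 50.9 = 1.47348 L/h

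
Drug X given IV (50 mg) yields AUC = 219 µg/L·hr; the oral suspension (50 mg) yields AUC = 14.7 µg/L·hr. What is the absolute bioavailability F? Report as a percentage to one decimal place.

F = 6.7%

F = (AUC_ev / D_ev) / (AUC_iv / D_iv)
  = (14.7/50) / (219/50)
  = 0.294 / 4.38 = 0.0671
  = 6.71%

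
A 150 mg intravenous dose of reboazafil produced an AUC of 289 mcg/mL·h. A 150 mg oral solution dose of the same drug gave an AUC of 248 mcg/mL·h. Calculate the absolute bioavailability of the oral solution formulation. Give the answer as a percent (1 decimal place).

F = (AUC_ev / D_ev) / (AUC_iv / D_iv)
  = (248/150) / (289/150)
  = 1.65333 / 1.92667 = 0.8581
  = 85.81%

F = 85.8%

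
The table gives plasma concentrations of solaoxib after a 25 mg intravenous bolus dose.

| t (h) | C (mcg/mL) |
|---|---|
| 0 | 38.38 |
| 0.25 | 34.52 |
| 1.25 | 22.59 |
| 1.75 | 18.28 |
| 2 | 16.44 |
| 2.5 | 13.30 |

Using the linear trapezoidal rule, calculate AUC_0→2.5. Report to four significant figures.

AUC = 59.66 mcg/mL·h

Trapezoidal AUC_0→2.5:
  [0→0.25]: (38.38+34.52)/2 × 0.25 = 9.1125
  [0.25→1.25]: (34.52+22.59)/2 × 1 = 28.555
  [1.25→1.75]: (22.59+18.28)/2 × 0.5 = 10.2175
  [1.75→2]: (18.28+16.44)/2 × 0.25 = 4.34
  [2→2.5]: (16.44+13.30)/2 × 0.5 = 7.435
  Sum = 59.66 mcg/mL·h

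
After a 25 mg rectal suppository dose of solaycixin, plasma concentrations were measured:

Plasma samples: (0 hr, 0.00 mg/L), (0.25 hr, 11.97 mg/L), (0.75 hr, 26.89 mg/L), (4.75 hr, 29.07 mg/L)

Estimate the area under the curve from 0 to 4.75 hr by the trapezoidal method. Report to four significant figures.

AUC = 123.1 mg/L·hr

Trapezoidal AUC_0→4.75:
  [0→0.25]: (0.00+11.97)/2 × 0.25 = 1.49625
  [0.25→0.75]: (11.97+26.89)/2 × 0.5 = 9.715
  [0.75→4.75]: (26.89+29.07)/2 × 4 = 111.92
  Sum = 123.13125 mg/L·hr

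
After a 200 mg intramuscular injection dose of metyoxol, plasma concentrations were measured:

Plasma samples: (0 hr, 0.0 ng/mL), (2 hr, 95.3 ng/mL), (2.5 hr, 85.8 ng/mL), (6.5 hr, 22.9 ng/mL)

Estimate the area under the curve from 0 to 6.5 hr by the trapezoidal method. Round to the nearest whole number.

Trapezoidal AUC_0→6.5:
  [0→2]: (0.0+95.3)/2 × 2 = 95.3
  [2→2.5]: (95.3+85.8)/2 × 0.5 = 45.275
  [2.5→6.5]: (85.8+22.9)/2 × 4 = 217.4
  Sum = 357.975 ng/mL·hr

AUC = 358 ng/mL·hr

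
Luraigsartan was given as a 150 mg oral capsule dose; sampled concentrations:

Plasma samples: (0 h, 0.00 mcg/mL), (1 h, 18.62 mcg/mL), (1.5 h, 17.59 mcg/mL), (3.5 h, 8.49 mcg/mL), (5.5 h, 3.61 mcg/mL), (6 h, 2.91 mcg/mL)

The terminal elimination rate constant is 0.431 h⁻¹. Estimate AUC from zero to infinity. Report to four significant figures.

AUC = 64.92 mcg/mL·h

Trapezoidal AUC_0→6:
  [0→1]: (0.00+18.62)/2 × 1 = 9.31
  [1→1.5]: (18.62+17.59)/2 × 0.5 = 9.0525
  [1.5→3.5]: (17.59+8.49)/2 × 2 = 26.08
  [3.5→5.5]: (8.49+3.61)/2 × 2 = 12.1
  [5.5→6]: (3.61+2.91)/2 × 0.5 = 1.63
  Sum = 58.1725 mcg/mL·h
Extrapolated tail: C_last / k_e = 2.91 / 0.431 = 6.752
AUC_0→∞ = 58.1725 + 6.752 = 64.9245 mcg/mL·h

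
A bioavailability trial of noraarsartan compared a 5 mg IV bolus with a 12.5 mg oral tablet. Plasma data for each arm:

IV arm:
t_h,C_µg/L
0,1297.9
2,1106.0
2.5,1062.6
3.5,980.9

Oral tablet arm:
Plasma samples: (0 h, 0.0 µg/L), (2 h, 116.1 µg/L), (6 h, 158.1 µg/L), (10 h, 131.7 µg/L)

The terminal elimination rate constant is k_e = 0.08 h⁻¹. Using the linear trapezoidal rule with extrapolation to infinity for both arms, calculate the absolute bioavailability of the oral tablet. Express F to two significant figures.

F = 0.071

Trapezoidal AUC_0→3.5 (IV):
  [0→2]: (1297.9+1106.0)/2 × 2 = 2403.9
  [2→2.5]: (1106.0+1062.6)/2 × 0.5 = 542.15
  [2.5→3.5]: (1062.6+980.9)/2 × 1 = 1021.75
  Sum = 3967.8 µg/L·h
IV tail: 980.9/0.08 = 12261.250; AUC_iv,0→∞ = 3967.8 + 12261.250 = 16229.05 µg/L·h
Trapezoidal AUC_0→10 (oral tablet):
  [0→2]: (0.0+116.1)/2 × 2 = 116.1
  [2→6]: (116.1+158.1)/2 × 4 = 548.4
  [6→10]: (158.1+131.7)/2 × 4 = 579.6
  Sum = 1244.1 µg/L·h
oral tablet tail: 131.7/0.08 = 1646.250; AUC_ev,0→∞ = 1244.1 + 1646.250 = 2890.35 µg/L·h
F = (AUC_ev/D_ev)/(AUC_iv/D_iv) = (2890.35/12.5)/(16229.05/5) = 231.228/3245.81 = 0.0712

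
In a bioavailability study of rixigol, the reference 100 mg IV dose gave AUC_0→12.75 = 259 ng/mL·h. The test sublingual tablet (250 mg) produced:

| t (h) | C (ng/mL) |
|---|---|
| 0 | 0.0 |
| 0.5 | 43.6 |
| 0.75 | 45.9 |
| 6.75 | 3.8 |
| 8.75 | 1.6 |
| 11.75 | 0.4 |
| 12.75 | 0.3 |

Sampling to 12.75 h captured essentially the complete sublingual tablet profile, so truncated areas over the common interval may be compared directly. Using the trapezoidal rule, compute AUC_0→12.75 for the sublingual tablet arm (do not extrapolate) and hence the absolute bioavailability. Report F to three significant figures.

F = 0.278

Trapezoidal AUC_0→12.75 (sublingual tablet):
  [0→0.5]: (0.0+43.6)/2 × 0.5 = 10.9
  [0.5→0.75]: (43.6+45.9)/2 × 0.25 = 11.1875
  [0.75→6.75]: (45.9+3.8)/2 × 6 = 149.1
  [6.75→8.75]: (3.8+1.6)/2 × 2 = 5.4
  [8.75→11.75]: (1.6+0.4)/2 × 3 = 3.0
  [11.75→12.75]: (0.4+0.3)/2 × 1 = 0.35
  Sum = 179.9375 ng/mL·h
F = (AUC_ev/D_ev)/(AUC_iv/D_iv) = (179.9375/250)/(259/100) = 0.71975/2.59 = 0.2779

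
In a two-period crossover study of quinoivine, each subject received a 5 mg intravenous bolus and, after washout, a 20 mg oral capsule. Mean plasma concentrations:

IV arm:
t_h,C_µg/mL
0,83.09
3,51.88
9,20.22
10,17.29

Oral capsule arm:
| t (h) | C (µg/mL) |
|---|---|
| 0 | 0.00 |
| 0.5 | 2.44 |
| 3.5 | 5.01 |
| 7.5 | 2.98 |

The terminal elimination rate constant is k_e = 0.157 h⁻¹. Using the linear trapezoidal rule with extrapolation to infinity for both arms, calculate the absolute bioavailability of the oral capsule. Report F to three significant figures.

Trapezoidal AUC_0→10 (IV):
  [0→3]: (83.09+51.88)/2 × 3 = 202.455
  [3→9]: (51.88+20.22)/2 × 6 = 216.3
  [9→10]: (20.22+17.29)/2 × 1 = 18.755
  Sum = 437.51 µg/mL·h
IV tail: 17.29/0.157 = 110.127; AUC_iv,0→∞ = 437.51 + 110.127 = 547.637 µg/mL·h
Trapezoidal AUC_0→7.5 (oral capsule):
  [0→0.5]: (0.00+2.44)/2 × 0.5 = 0.61
  [0.5→3.5]: (2.44+5.01)/2 × 3 = 11.175
  [3.5→7.5]: (5.01+2.98)/2 × 4 = 15.98
  Sum = 27.765 µg/mL·h
oral capsule tail: 2.98/0.157 = 18.981; AUC_ev,0→∞ = 27.765 + 18.981 = 46.746 µg/mL·h
F = (AUC_ev/D_ev)/(AUC_iv/D_iv) = (46.746/20)/(547.637/5) = 2.3373/109.5274 = 0.0213

F = 0.0213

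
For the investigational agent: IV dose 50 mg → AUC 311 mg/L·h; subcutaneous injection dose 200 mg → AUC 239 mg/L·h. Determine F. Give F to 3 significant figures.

F = 0.192

F = (AUC_ev / D_ev) / (AUC_iv / D_iv)
  = (239/200) / (311/50)
  = 1.195 / 6.22 = 0.1921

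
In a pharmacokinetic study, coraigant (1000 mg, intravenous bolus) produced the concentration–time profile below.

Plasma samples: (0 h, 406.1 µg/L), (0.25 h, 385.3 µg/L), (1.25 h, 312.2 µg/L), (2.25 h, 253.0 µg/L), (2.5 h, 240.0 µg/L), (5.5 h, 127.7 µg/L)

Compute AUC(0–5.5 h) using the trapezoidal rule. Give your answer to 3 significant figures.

Trapezoidal AUC_0→5.5:
  [0→0.25]: (406.1+385.3)/2 × 0.25 = 98.925
  [0.25→1.25]: (385.3+312.2)/2 × 1 = 348.75
  [1.25→2.25]: (312.2+253.0)/2 × 1 = 282.6
  [2.25→2.5]: (253.0+240.0)/2 × 0.25 = 61.625
  [2.5→5.5]: (240.0+127.7)/2 × 3 = 551.55
  Sum = 1343.45 µg/L·h

AUC = 1340 µg/L·h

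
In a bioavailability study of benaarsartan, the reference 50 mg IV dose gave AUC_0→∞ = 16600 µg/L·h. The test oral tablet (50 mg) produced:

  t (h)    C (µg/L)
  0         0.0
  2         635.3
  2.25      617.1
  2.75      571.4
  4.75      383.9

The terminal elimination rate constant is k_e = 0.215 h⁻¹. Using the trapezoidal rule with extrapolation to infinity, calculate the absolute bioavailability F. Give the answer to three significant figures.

Trapezoidal AUC_0→4.75 (oral tablet):
  [0→2]: (0.0+635.3)/2 × 2 = 635.3
  [2→2.25]: (635.3+617.1)/2 × 0.25 = 156.55
  [2.25→2.75]: (617.1+571.4)/2 × 0.5 = 297.125
  [2.75→4.75]: (571.4+383.9)/2 × 2 = 955.3
  Sum = 2044.275 µg/L·h
Tail: C_last/k_e = 383.9/0.215 = 1785.581
AUC_0→∞ (oral tablet) = 2044.275 + 1785.581 = 3829.856 µg/L·h
F = (AUC_ev/D_ev)/(AUC_iv/D_iv) = (3829.856/50)/(16600/50) = 76.59712/332 = 0.2307

F = 0.231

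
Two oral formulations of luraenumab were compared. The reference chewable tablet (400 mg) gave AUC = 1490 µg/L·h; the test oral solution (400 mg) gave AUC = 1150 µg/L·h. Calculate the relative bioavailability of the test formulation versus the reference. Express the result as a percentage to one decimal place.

F_rel = 77.2%

F_rel = (AUC_test/D_test) / (AUC_ref/D_ref)
      = (1150/400) / (1490/400)
      = 2.875 / 3.725 = 0.7718 = 77.18%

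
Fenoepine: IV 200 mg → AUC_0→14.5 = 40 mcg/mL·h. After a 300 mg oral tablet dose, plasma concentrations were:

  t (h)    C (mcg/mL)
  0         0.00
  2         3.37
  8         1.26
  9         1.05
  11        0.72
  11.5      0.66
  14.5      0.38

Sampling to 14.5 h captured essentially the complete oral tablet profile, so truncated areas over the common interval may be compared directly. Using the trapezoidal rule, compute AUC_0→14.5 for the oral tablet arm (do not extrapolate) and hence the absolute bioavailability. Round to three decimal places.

Trapezoidal AUC_0→14.5 (oral tablet):
  [0→2]: (0.00+3.37)/2 × 2 = 3.37
  [2→8]: (3.37+1.26)/2 × 6 = 13.89
  [8→9]: (1.26+1.05)/2 × 1 = 1.155
  [9→11]: (1.05+0.72)/2 × 2 = 1.77
  [11→11.5]: (0.72+0.66)/2 × 0.5 = 0.345
  [11.5→14.5]: (0.66+0.38)/2 × 3 = 1.56
  Sum = 22.09 mcg/mL·h
F = (AUC_ev/D_ev)/(AUC_iv/D_iv) = (22.09/300)/(40/200) = 0.0736333/0.2 = 0.3682

F = 0.368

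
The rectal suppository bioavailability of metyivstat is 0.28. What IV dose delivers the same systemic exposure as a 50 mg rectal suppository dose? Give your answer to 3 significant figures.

Systemic exposure from an extravascular dose = F × D_ev, so the equivalent IV dose is F × D_ev.
D_iv = F × D_ev = 0.28 × 50 = 14 mg

D_iv = 14.0 mg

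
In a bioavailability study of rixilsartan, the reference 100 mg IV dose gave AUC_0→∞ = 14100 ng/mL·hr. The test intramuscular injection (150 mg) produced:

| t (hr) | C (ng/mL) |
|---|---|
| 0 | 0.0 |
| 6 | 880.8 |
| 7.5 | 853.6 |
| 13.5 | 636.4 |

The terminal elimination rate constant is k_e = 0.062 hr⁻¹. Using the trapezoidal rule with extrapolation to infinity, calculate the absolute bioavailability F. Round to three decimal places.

F = 0.883

Trapezoidal AUC_0→13.5 (intramuscular injection):
  [0→6]: (0.0+880.8)/2 × 6 = 2642.4
  [6→7.5]: (880.8+853.6)/2 × 1.5 = 1300.8
  [7.5→13.5]: (853.6+636.4)/2 × 6 = 4470.0
  Sum = 8413.2 ng/mL·hr
Tail: C_last/k_e = 636.4/0.062 = 10264.516
AUC_0→∞ (intramuscular injection) = 8413.2 + 10264.516 = 18677.716 ng/mL·hr
F = (AUC_ev/D_ev)/(AUC_iv/D_iv) = (18677.716/150)/(14100/100) = 124.518/141 = 0.8831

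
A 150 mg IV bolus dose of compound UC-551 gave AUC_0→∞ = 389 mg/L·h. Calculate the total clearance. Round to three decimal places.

CL = 0.386 L/h

CL = Dose_iv / AUC_0→∞
   = 150 / 389 = 0.385604 L/h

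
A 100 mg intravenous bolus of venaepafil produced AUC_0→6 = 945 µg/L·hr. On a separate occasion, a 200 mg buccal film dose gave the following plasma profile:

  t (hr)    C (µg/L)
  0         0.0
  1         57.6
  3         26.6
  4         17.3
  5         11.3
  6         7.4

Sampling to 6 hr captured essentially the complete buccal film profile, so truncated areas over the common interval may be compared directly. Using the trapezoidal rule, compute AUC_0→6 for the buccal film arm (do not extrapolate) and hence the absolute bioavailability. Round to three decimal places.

F = 0.084

Trapezoidal AUC_0→6 (buccal film):
  [0→1]: (0.0+57.6)/2 × 1 = 28.8
  [1→3]: (57.6+26.6)/2 × 2 = 84.2
  [3→4]: (26.6+17.3)/2 × 1 = 21.95
  [4→5]: (17.3+11.3)/2 × 1 = 14.3
  [5→6]: (11.3+7.4)/2 × 1 = 9.35
  Sum = 158.6 µg/L·hr
F = (AUC_ev/D_ev)/(AUC_iv/D_iv) = (158.6/200)/(945/100) = 0.793/9.45 = 0.0839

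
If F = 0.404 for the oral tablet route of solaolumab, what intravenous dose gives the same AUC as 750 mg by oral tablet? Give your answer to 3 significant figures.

Systemic exposure from an extravascular dose = F × D_ev, so the equivalent IV dose is F × D_ev.
D_iv = F × D_ev = 0.404 × 750 = 303 mg

D_iv = 303 mg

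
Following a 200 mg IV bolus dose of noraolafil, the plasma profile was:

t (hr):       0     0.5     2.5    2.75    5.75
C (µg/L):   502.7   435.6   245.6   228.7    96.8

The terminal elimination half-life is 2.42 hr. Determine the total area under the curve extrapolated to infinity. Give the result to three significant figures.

AUC = 1800 µg/L·hr

Trapezoidal AUC_0→5.75:
  [0→0.5]: (502.7+435.6)/2 × 0.5 = 234.575
  [0.5→2.5]: (435.6+245.6)/2 × 2 = 681.2
  [2.5→2.75]: (245.6+228.7)/2 × 0.25 = 59.2875
  [2.75→5.75]: (228.7+96.8)/2 × 3 = 488.25
  Sum = 1463.3125 µg/L·hr
k_e = ln2 / t½ = 0.693147 / 2.42 = 0.2864 hr^-1
Extrapolated tail: C_last / k_e = 96.8 / 0.2864 = 337.989
AUC_0→∞ = 1463.3125 + 337.989 = 1801.3015 µg/L·hr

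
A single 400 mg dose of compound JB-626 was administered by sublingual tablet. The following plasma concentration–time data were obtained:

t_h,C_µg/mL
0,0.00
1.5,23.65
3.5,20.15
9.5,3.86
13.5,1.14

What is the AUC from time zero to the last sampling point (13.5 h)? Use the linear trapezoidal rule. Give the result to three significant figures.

AUC = 144 µg/mL·h

Trapezoidal AUC_0→13.5:
  [0→1.5]: (0.00+23.65)/2 × 1.5 = 17.7375
  [1.5→3.5]: (23.65+20.15)/2 × 2 = 43.8
  [3.5→9.5]: (20.15+3.86)/2 × 6 = 72.03
  [9.5→13.5]: (3.86+1.14)/2 × 4 = 10.0
  Sum = 143.5675 µg/mL·h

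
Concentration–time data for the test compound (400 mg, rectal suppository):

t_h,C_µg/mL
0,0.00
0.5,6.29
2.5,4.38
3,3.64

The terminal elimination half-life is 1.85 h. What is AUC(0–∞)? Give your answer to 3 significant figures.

AUC = 24.0 µg/mL·h

Trapezoidal AUC_0→3:
  [0→0.5]: (0.00+6.29)/2 × 0.5 = 1.5725
  [0.5→2.5]: (6.29+4.38)/2 × 2 = 10.67
  [2.5→3]: (4.38+3.64)/2 × 0.5 = 2.005
  Sum = 14.2475 µg/mL·h
k_e = ln2 / t½ = 0.693147 / 1.85 = 0.3747 h^-1
Extrapolated tail: C_last / k_e = 3.64 / 0.3747 = 9.714
AUC_0→∞ = 14.2475 + 9.714 = 23.9615 µg/mL·h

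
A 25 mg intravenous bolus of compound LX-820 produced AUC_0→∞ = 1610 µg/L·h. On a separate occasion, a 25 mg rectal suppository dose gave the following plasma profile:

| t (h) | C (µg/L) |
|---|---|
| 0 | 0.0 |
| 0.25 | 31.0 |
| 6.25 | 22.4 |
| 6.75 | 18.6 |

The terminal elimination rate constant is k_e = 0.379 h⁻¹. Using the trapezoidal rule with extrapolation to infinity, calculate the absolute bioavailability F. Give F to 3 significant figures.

F = 0.139

Trapezoidal AUC_0→6.75 (rectal suppository):
  [0→0.25]: (0.0+31.0)/2 × 0.25 = 3.875
  [0.25→6.25]: (31.0+22.4)/2 × 6 = 160.2
  [6.25→6.75]: (22.4+18.6)/2 × 0.5 = 10.25
  Sum = 174.325 µg/L·h
Tail: C_last/k_e = 18.6/0.379 = 49.077
AUC_0→∞ (rectal suppository) = 174.325 + 49.077 = 223.402 µg/L·h
F = (AUC_ev/D_ev)/(AUC_iv/D_iv) = (223.402/25)/(1610/25) = 8.93608/64.4 = 0.1388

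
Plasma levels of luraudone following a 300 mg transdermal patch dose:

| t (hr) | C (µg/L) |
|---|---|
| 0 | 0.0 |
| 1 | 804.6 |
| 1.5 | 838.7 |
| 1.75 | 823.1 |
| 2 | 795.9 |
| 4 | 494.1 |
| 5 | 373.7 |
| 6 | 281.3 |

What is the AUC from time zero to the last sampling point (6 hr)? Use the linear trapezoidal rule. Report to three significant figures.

Trapezoidal AUC_0→6:
  [0→1]: (0.0+804.6)/2 × 1 = 402.3
  [1→1.5]: (804.6+838.7)/2 × 0.5 = 410.825
  [1.5→1.75]: (838.7+823.1)/2 × 0.25 = 207.725
  [1.75→2]: (823.1+795.9)/2 × 0.25 = 202.375
  [2→4]: (795.9+494.1)/2 × 2 = 1290.0
  [4→5]: (494.1+373.7)/2 × 1 = 433.9
  [5→6]: (373.7+281.3)/2 × 1 = 327.5
  Sum = 3274.625 µg/L·hr

AUC = 3270 µg/L·hr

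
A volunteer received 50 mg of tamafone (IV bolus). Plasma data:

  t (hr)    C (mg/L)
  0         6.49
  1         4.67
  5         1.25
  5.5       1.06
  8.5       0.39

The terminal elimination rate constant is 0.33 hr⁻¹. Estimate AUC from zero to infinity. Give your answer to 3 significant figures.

Trapezoidal AUC_0→8.5:
  [0→1]: (6.49+4.67)/2 × 1 = 5.58
  [1→5]: (4.67+1.25)/2 × 4 = 11.84
  [5→5.5]: (1.25+1.06)/2 × 0.5 = 0.5775
  [5.5→8.5]: (1.06+0.39)/2 × 3 = 2.175
  Sum = 20.1725 mg/L·hr
Extrapolated tail: C_last / k_e = 0.39 / 0.33 = 1.182
AUC_0→∞ = 20.1725 + 1.182 = 21.3545 mg/L·hr

AUC = 21.4 mg/L·hr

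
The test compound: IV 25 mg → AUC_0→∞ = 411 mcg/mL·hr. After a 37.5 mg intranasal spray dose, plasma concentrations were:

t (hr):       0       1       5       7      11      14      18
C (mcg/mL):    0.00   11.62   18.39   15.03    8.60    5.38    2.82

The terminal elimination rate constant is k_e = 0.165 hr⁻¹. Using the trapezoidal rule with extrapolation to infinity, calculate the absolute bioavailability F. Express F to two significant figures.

F = 0.33

Trapezoidal AUC_0→18 (intranasal spray):
  [0→1]: (0.00+11.62)/2 × 1 = 5.81
  [1→5]: (11.62+18.39)/2 × 4 = 60.02
  [5→7]: (18.39+15.03)/2 × 2 = 33.42
  [7→11]: (15.03+8.60)/2 × 4 = 47.26
  [11→14]: (8.60+5.38)/2 × 3 = 20.97
  [14→18]: (5.38+2.82)/2 × 4 = 16.4
  Sum = 183.88 mcg/mL·hr
Tail: C_last/k_e = 2.82/0.165 = 17.091
AUC_0→∞ (intranasal spray) = 183.88 + 17.091 = 200.971 mcg/mL·hr
F = (AUC_ev/D_ev)/(AUC_iv/D_iv) = (200.971/37.5)/(411/25) = 5.35923/16.44 = 0.3260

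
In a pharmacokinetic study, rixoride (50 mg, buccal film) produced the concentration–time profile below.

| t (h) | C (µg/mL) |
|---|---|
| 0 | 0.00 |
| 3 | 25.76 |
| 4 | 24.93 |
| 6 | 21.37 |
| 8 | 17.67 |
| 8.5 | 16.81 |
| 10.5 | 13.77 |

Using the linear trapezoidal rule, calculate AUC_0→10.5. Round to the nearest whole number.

AUC = 189 µg/mL·h

Trapezoidal AUC_0→10.5:
  [0→3]: (0.00+25.76)/2 × 3 = 38.64
  [3→4]: (25.76+24.93)/2 × 1 = 25.345
  [4→6]: (24.93+21.37)/2 × 2 = 46.3
  [6→8]: (21.37+17.67)/2 × 2 = 39.04
  [8→8.5]: (17.67+16.81)/2 × 0.5 = 8.62
  [8.5→10.5]: (16.81+13.77)/2 × 2 = 30.58
  Sum = 188.525 µg/mL·h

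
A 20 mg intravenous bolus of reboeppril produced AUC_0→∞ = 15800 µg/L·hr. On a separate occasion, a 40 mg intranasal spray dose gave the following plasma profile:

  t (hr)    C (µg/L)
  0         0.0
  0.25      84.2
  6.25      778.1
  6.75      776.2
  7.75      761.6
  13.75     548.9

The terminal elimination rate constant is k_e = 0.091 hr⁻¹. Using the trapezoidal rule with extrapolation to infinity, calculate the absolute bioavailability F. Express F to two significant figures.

F = 0.43

Trapezoidal AUC_0→13.75 (intranasal spray):
  [0→0.25]: (0.0+84.2)/2 × 0.25 = 10.525
  [0.25→6.25]: (84.2+778.1)/2 × 6 = 2586.9
  [6.25→6.75]: (778.1+776.2)/2 × 0.5 = 388.575
  [6.75→7.75]: (776.2+761.6)/2 × 1 = 768.9
  [7.75→13.75]: (761.6+548.9)/2 × 6 = 3931.5
  Sum = 7686.4 µg/L·hr
Tail: C_last/k_e = 548.9/0.091 = 6031.868
AUC_0→∞ (intranasal spray) = 7686.4 + 6031.868 = 13718.268 µg/L·hr
F = (AUC_ev/D_ev)/(AUC_iv/D_iv) = (13718.268/40)/(15800/20) = 342.9567/790 = 0.4341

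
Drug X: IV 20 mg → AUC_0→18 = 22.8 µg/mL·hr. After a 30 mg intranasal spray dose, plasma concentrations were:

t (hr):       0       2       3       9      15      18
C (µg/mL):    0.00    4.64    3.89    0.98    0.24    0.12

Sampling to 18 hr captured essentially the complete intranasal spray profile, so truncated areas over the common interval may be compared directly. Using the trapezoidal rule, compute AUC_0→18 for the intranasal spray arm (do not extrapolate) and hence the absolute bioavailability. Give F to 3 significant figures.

Trapezoidal AUC_0→18 (intranasal spray):
  [0→2]: (0.00+4.64)/2 × 2 = 4.64
  [2→3]: (4.64+3.89)/2 × 1 = 4.265
  [3→9]: (3.89+0.98)/2 × 6 = 14.61
  [9→15]: (0.98+0.24)/2 × 6 = 3.66
  [15→18]: (0.24+0.12)/2 × 3 = 0.54
  Sum = 27.715 µg/mL·hr
F = (AUC_ev/D_ev)/(AUC_iv/D_iv) = (27.715/30)/(22.8/20) = 0.923833/1.14 = 0.8104

F = 0.810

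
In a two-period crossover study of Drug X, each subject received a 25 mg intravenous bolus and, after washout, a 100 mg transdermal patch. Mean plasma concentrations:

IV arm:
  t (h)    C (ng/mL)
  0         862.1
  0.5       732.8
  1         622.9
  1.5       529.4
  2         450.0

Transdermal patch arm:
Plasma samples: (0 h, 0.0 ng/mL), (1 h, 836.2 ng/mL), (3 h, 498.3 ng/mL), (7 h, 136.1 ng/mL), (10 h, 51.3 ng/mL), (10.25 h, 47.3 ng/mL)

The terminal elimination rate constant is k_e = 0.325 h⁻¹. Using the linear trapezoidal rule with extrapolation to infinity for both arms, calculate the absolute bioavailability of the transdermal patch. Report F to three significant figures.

Trapezoidal AUC_0→2 (IV):
  [0→0.5]: (862.1+732.8)/2 × 0.5 = 398.725
  [0.5→1]: (732.8+622.9)/2 × 0.5 = 338.925
  [1→1.5]: (622.9+529.4)/2 × 0.5 = 288.075
  [1.5→2]: (529.4+450.0)/2 × 0.5 = 244.85
  Sum = 1270.575 ng/mL·h
IV tail: 450.0/0.325 = 1384.615; AUC_iv,0→∞ = 1270.575 + 1384.615 = 2655.19 ng/mL·h
Trapezoidal AUC_0→10.25 (transdermal patch):
  [0→1]: (0.0+836.2)/2 × 1 = 418.1
  [1→3]: (836.2+498.3)/2 × 2 = 1334.5
  [3→7]: (498.3+136.1)/2 × 4 = 1268.8
  [7→10]: (136.1+51.3)/2 × 3 = 281.1
  [10→10.25]: (51.3+47.3)/2 × 0.25 = 12.325
  Sum = 3314.825 ng/mL·h
transdermal patch tail: 47.3/0.325 = 145.538; AUC_ev,0→∞ = 3314.825 + 145.538 = 3460.363 ng/mL·h
F = (AUC_ev/D_ev)/(AUC_iv/D_iv) = (3460.363/100)/(2655.19/25) = 34.60363/106.2076 = 0.3258

F = 0.326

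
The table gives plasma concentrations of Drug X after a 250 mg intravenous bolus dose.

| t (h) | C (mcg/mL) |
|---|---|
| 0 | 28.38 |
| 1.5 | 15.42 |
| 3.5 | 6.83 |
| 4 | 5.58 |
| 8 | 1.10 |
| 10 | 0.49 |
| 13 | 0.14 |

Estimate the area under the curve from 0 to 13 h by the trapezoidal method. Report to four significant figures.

Trapezoidal AUC_0→13:
  [0→1.5]: (28.38+15.42)/2 × 1.5 = 32.85
  [1.5→3.5]: (15.42+6.83)/2 × 2 = 22.25
  [3.5→4]: (6.83+5.58)/2 × 0.5 = 3.1025
  [4→8]: (5.58+1.10)/2 × 4 = 13.36
  [8→10]: (1.10+0.49)/2 × 2 = 1.59
  [10→13]: (0.49+0.14)/2 × 3 = 0.945
  Sum = 74.0975 mcg/mL·h

AUC = 74.10 mcg/mL·h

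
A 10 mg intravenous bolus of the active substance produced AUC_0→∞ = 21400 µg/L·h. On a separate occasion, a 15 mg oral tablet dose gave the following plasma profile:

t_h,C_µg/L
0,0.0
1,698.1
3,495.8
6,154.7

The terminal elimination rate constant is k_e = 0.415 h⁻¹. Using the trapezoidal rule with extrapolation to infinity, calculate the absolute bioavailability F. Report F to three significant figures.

F = 0.0901

Trapezoidal AUC_0→6 (oral tablet):
  [0→1]: (0.0+698.1)/2 × 1 = 349.05
  [1→3]: (698.1+495.8)/2 × 2 = 1193.9
  [3→6]: (495.8+154.7)/2 × 3 = 975.75
  Sum = 2518.7 µg/L·h
Tail: C_last/k_e = 154.7/0.415 = 372.771
AUC_0→∞ (oral tablet) = 2518.7 + 372.771 = 2891.471 µg/L·h
F = (AUC_ev/D_ev)/(AUC_iv/D_iv) = (2891.471/15)/(21400/10) = 192.765/2140 = 0.0901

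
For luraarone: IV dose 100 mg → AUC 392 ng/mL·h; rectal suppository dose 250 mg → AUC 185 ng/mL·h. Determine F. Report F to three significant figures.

F = 0.189

F = (AUC_ev / D_ev) / (AUC_iv / D_iv)
  = (185/250) / (392/100)
  = 0.74 / 3.92 = 0.1888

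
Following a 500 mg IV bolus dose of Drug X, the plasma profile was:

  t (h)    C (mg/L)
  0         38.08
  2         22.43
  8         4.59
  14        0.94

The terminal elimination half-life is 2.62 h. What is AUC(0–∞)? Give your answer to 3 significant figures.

AUC = 162 mg/L·h

Trapezoidal AUC_0→14:
  [0→2]: (38.08+22.43)/2 × 2 = 60.51
  [2→8]: (22.43+4.59)/2 × 6 = 81.06
  [8→14]: (4.59+0.94)/2 × 6 = 16.59
  Sum = 158.16 mg/L·h
k_e = ln2 / t½ = 0.693147 / 2.62 = 0.2646 h^-1
Extrapolated tail: C_last / k_e = 0.94 / 0.2646 = 3.553
AUC_0→∞ = 158.16 + 3.553 = 161.713 mg/L·h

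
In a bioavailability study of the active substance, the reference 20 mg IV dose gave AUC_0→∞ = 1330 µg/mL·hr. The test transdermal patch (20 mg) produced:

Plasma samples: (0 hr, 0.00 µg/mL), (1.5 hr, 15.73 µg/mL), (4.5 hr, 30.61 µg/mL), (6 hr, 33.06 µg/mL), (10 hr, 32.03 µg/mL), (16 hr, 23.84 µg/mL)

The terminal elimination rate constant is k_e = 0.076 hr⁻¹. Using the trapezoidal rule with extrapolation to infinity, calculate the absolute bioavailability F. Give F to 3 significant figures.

Trapezoidal AUC_0→16 (transdermal patch):
  [0→1.5]: (0.00+15.73)/2 × 1.5 = 11.7975
  [1.5→4.5]: (15.73+30.61)/2 × 3 = 69.51
  [4.5→6]: (30.61+33.06)/2 × 1.5 = 47.7525
  [6→10]: (33.06+32.03)/2 × 4 = 130.18
  [10→16]: (32.03+23.84)/2 × 6 = 167.61
  Sum = 426.85 µg/mL·hr
Tail: C_last/k_e = 23.84/0.076 = 313.684
AUC_0→∞ (transdermal patch) = 426.85 + 313.684 = 740.534 µg/mL·hr
F = (AUC_ev/D_ev)/(AUC_iv/D_iv) = (740.534/20)/(1330/20) = 37.0267/66.5 = 0.5568

F = 0.557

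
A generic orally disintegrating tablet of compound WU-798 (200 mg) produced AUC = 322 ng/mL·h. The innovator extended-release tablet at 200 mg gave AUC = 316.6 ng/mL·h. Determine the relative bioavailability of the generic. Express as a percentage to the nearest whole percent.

F_rel = (AUC_test/D_test) / (AUC_ref/D_ref)
      = (322/200) / (316.6/200)
      = 1.61 / 1.583 = 1.0171 = 101.71%

F_rel = 102%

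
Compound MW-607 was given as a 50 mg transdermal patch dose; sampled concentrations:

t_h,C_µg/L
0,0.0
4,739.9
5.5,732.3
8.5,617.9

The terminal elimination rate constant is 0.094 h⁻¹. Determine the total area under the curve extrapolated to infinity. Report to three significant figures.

AUC = 11200 µg/L·h

Trapezoidal AUC_0→8.5:
  [0→4]: (0.0+739.9)/2 × 4 = 1479.8
  [4→5.5]: (739.9+732.3)/2 × 1.5 = 1104.15
  [5.5→8.5]: (732.3+617.9)/2 × 3 = 2025.3
  Sum = 4609.25 µg/L·h
Extrapolated tail: C_last / k_e = 617.9 / 0.094 = 6573.404
AUC_0→∞ = 4609.25 + 6573.404 = 11182.654 µg/L·h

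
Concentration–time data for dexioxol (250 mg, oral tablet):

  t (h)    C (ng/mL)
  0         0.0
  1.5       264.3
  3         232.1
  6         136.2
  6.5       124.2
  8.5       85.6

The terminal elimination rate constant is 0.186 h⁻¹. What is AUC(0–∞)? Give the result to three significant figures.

AUC = 1860 ng/mL·h

Trapezoidal AUC_0→8.5:
  [0→1.5]: (0.0+264.3)/2 × 1.5 = 198.225
  [1.5→3]: (264.3+232.1)/2 × 1.5 = 372.3
  [3→6]: (232.1+136.2)/2 × 3 = 552.45
  [6→6.5]: (136.2+124.2)/2 × 0.5 = 65.1
  [6.5→8.5]: (124.2+85.6)/2 × 2 = 209.8
  Sum = 1397.875 ng/mL·h
Extrapolated tail: C_last / k_e = 85.6 / 0.186 = 460.215
AUC_0→∞ = 1397.875 + 460.215 = 1858.09 ng/mL·h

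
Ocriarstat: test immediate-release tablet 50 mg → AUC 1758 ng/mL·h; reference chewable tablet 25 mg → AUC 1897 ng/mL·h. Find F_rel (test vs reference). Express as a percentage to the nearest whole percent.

F_rel = 46%

F_rel = (AUC_test/D_test) / (AUC_ref/D_ref)
      = (1758/50) / (1897/25)
      = 35.16 / 75.88 = 0.4634 = 46.34%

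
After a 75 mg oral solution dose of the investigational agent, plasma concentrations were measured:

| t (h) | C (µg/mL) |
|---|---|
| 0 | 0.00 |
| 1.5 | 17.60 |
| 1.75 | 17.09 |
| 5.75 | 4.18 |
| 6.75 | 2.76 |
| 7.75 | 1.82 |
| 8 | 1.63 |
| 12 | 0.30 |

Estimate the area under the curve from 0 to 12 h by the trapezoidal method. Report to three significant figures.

Trapezoidal AUC_0→12:
  [0→1.5]: (0.00+17.60)/2 × 1.5 = 13.2
  [1.5→1.75]: (17.60+17.09)/2 × 0.25 = 4.33625
  [1.75→5.75]: (17.09+4.18)/2 × 4 = 42.54
  [5.75→6.75]: (4.18+2.76)/2 × 1 = 3.47
  [6.75→7.75]: (2.76+1.82)/2 × 1 = 2.29
  [7.75→8]: (1.82+1.63)/2 × 0.25 = 0.43125
  [8→12]: (1.63+0.30)/2 × 4 = 3.86
  Sum = 70.1275 µg/mL·h

AUC = 70.1 µg/mL·h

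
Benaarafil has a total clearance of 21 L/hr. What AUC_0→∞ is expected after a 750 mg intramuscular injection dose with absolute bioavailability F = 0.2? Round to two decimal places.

AUC_0→∞ = F × Dose / CL
        = 0.2 × 750 / 21 = 7.14286 mg/L·hr

AUC = 7.14 mg/L·hr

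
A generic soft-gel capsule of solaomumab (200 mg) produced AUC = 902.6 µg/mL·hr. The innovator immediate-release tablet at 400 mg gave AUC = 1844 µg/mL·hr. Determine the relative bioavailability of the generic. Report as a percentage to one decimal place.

F_rel = (AUC_test/D_test) / (AUC_ref/D_ref)
      = (902.6/200) / (1844/400)
      = 4.513 / 4.61 = 0.9790 = 97.90%

F_rel = 97.9%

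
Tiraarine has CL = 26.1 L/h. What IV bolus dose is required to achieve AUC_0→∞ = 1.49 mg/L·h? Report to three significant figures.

Dose = 38.9 mg

Dose_iv = CL × AUC_0→∞
     = 26.1 × 1.49 = 38.889 mg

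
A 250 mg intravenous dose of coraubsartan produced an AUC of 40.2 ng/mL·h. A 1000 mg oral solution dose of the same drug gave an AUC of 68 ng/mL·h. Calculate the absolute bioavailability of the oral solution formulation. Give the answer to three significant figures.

F = (AUC_ev / D_ev) / (AUC_iv / D_iv)
  = (68/1000) / (40.2/250)
  = 0.068 / 0.1608 = 0.4229

F = 0.423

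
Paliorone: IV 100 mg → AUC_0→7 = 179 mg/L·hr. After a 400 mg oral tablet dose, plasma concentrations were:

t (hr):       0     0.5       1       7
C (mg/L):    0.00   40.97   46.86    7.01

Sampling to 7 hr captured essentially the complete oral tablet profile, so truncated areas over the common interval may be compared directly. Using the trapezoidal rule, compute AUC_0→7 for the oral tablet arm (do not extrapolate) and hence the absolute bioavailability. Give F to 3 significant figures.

F = 0.271

Trapezoidal AUC_0→7 (oral tablet):
  [0→0.5]: (0.00+40.97)/2 × 0.5 = 10.2425
  [0.5→1]: (40.97+46.86)/2 × 0.5 = 21.9575
  [1→7]: (46.86+7.01)/2 × 6 = 161.61
  Sum = 193.81 mg/L·hr
F = (AUC_ev/D_ev)/(AUC_iv/D_iv) = (193.81/400)/(179/100) = 0.484525/1.79 = 0.2707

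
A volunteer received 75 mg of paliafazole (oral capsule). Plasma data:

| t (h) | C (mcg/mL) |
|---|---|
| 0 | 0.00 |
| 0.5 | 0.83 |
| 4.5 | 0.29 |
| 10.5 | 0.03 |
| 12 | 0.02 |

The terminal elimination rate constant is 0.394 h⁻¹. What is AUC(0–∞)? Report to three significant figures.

AUC = 3.50 mcg/mL·h

Trapezoidal AUC_0→12:
  [0→0.5]: (0.00+0.83)/2 × 0.5 = 0.2075
  [0.5→4.5]: (0.83+0.29)/2 × 4 = 2.24
  [4.5→10.5]: (0.29+0.03)/2 × 6 = 0.96
  [10.5→12]: (0.03+0.02)/2 × 1.5 = 0.0375
  Sum = 3.445 mcg/mL·h
Extrapolated tail: C_last / k_e = 0.02 / 0.394 = 0.051
AUC_0→∞ = 3.445 + 0.051 = 3.496 mcg/mL·h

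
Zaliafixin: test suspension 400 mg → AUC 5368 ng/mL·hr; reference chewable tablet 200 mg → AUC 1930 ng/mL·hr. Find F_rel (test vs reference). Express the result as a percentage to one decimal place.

F_rel = (AUC_test/D_test) / (AUC_ref/D_ref)
      = (5368/400) / (1930/200)
      = 13.42 / 9.65 = 1.3907 = 139.07%

F_rel = 139.1%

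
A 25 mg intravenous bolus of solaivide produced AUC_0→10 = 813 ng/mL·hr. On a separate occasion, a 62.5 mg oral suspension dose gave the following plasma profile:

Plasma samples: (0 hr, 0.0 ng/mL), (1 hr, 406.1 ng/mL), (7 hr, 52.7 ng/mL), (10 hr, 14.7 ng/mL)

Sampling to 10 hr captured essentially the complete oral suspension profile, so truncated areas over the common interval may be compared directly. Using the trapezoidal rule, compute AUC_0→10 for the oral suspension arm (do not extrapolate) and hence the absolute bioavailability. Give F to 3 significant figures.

F = 0.827

Trapezoidal AUC_0→10 (oral suspension):
  [0→1]: (0.0+406.1)/2 × 1 = 203.05
  [1→7]: (406.1+52.7)/2 × 6 = 1376.4
  [7→10]: (52.7+14.7)/2 × 3 = 101.1
  Sum = 1680.55 ng/mL·hr
F = (AUC_ev/D_ev)/(AUC_iv/D_iv) = (1680.55/62.5)/(813/25) = 26.8888/32.52 = 0.8268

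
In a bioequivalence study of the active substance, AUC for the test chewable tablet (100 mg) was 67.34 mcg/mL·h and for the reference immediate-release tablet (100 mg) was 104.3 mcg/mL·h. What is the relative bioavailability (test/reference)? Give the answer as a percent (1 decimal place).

F_rel = 64.6%

F_rel = (AUC_test/D_test) / (AUC_ref/D_ref)
      = (67.34/100) / (104.3/100)
      = 0.6734 / 1.043 = 0.6456 = 64.56%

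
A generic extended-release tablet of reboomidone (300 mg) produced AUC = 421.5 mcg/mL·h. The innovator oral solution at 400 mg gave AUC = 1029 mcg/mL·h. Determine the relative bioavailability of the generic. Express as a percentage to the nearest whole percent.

F_rel = 55%

F_rel = (AUC_test/D_test) / (AUC_ref/D_ref)
      = (421.5/300) / (1029/400)
      = 1.405 / 2.5725 = 0.5462 = 54.62%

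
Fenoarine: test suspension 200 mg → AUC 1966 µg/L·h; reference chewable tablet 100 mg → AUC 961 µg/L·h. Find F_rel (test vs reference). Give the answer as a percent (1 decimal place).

F_rel = 102.3%

F_rel = (AUC_test/D_test) / (AUC_ref/D_ref)
      = (1966/200) / (961/100)
      = 9.83 / 9.61 = 1.0229 = 102.29%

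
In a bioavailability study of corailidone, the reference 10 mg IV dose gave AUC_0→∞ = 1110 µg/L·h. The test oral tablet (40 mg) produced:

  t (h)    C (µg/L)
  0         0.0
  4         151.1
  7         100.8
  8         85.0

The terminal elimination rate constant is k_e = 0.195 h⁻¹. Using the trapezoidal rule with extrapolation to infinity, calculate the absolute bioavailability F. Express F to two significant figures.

Trapezoidal AUC_0→8 (oral tablet):
  [0→4]: (0.0+151.1)/2 × 4 = 302.2
  [4→7]: (151.1+100.8)/2 × 3 = 377.85
  [7→8]: (100.8+85.0)/2 × 1 = 92.9
  Sum = 772.95 µg/L·h
Tail: C_last/k_e = 85.0/0.195 = 435.897
AUC_0→∞ (oral tablet) = 772.95 + 435.897 = 1208.847 µg/L·h
F = (AUC_ev/D_ev)/(AUC_iv/D_iv) = (1208.847/40)/(1110/10) = 30.221175/111 = 0.2723

F = 0.27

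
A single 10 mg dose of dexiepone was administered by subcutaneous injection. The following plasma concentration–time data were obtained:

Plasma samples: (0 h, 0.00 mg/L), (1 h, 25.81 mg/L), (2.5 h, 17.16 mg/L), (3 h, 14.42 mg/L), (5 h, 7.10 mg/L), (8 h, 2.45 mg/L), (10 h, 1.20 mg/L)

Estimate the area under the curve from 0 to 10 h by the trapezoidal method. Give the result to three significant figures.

Trapezoidal AUC_0→10:
  [0→1]: (0.00+25.81)/2 × 1 = 12.905
  [1→2.5]: (25.81+17.16)/2 × 1.5 = 32.2275
  [2.5→3]: (17.16+14.42)/2 × 0.5 = 7.895
  [3→5]: (14.42+7.10)/2 × 2 = 21.52
  [5→8]: (7.10+2.45)/2 × 3 = 14.325
  [8→10]: (2.45+1.20)/2 × 2 = 3.65
  Sum = 92.5225 mg/L·h

AUC = 92.5 mg/L·h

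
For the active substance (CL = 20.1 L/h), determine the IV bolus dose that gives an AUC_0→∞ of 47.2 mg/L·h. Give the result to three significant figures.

Dose = 949 mg

Dose_iv = CL × AUC_0→∞
     = 20.1 × 47.2 = 948.72 mg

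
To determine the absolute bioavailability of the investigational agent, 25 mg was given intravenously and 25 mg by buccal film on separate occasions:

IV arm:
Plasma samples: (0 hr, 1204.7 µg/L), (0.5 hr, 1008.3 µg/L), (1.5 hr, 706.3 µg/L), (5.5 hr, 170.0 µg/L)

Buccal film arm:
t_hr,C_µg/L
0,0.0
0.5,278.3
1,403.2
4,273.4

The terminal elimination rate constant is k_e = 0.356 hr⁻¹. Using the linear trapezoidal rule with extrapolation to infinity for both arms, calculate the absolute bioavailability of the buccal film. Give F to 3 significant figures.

Trapezoidal AUC_0→5.5 (IV):
  [0→0.5]: (1204.7+1008.3)/2 × 0.5 = 553.25
  [0.5→1.5]: (1008.3+706.3)/2 × 1 = 857.3
  [1.5→5.5]: (706.3+170.0)/2 × 4 = 1752.6
  Sum = 3163.15 µg/L·hr
IV tail: 170.0/0.356 = 477.528; AUC_iv,0→∞ = 3163.15 + 477.528 = 3640.678 µg/L·hr
Trapezoidal AUC_0→4 (buccal film):
  [0→0.5]: (0.0+278.3)/2 × 0.5 = 69.575
  [0.5→1]: (278.3+403.2)/2 × 0.5 = 170.375
  [1→4]: (403.2+273.4)/2 × 3 = 1014.9
  Sum = 1254.85 µg/L·hr
buccal film tail: 273.4/0.356 = 767.978; AUC_ev,0→∞ = 1254.85 + 767.978 = 2022.828 µg/L·hr
F = (AUC_ev/D_ev)/(AUC_iv/D_iv) = (2022.828/25)/(3640.678/25) = 80.91312/145.62712 = 0.5556

F = 0.556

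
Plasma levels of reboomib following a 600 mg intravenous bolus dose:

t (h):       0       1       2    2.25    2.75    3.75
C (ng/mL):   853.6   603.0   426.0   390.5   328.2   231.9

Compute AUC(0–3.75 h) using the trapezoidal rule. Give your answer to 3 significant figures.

Trapezoidal AUC_0→3.75:
  [0→1]: (853.6+603.0)/2 × 1 = 728.3
  [1→2]: (603.0+426.0)/2 × 1 = 514.5
  [2→2.25]: (426.0+390.5)/2 × 0.25 = 102.0625
  [2.25→2.75]: (390.5+328.2)/2 × 0.5 = 179.675
  [2.75→3.75]: (328.2+231.9)/2 × 1 = 280.05
  Sum = 1804.5875 ng/mL·h

AUC = 1800 ng/mL·h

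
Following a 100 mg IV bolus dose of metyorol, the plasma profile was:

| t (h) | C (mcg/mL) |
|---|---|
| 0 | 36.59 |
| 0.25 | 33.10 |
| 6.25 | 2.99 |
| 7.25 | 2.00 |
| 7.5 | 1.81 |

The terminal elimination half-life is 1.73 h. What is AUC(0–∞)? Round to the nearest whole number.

AUC = 124 mcg/mL·h

Trapezoidal AUC_0→7.5:
  [0→0.25]: (36.59+33.10)/2 × 0.25 = 8.71125
  [0.25→6.25]: (33.10+2.99)/2 × 6 = 108.27
  [6.25→7.25]: (2.99+2.00)/2 × 1 = 2.495
  [7.25→7.5]: (2.00+1.81)/2 × 0.25 = 0.47625
  Sum = 119.9525 mcg/mL·h
k_e = ln2 / t½ = 0.693147 / 1.73 = 0.4007 h^-1
Extrapolated tail: C_last / k_e = 1.81 / 0.4007 = 4.517
AUC_0→∞ = 119.9525 + 4.517 = 124.4695 mcg/mL·h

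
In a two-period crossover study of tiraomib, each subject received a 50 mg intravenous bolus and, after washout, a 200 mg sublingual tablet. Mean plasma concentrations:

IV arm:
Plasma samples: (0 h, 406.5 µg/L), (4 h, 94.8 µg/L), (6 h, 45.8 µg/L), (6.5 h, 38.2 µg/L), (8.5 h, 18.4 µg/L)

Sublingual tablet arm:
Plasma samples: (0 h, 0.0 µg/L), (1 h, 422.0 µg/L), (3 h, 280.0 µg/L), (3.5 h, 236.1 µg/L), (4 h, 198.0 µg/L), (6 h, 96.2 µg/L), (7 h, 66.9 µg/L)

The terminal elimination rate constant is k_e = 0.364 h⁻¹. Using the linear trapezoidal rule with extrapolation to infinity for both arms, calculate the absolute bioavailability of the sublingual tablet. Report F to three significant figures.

F = 0.336

Trapezoidal AUC_0→8.5 (IV):
  [0→4]: (406.5+94.8)/2 × 4 = 1002.6
  [4→6]: (94.8+45.8)/2 × 2 = 140.6
  [6→6.5]: (45.8+38.2)/2 × 0.5 = 21.0
  [6.5→8.5]: (38.2+18.4)/2 × 2 = 56.6
  Sum = 1220.8 µg/L·h
IV tail: 18.4/0.364 = 50.549; AUC_iv,0→∞ = 1220.8 + 50.549 = 1271.349 µg/L·h
Trapezoidal AUC_0→7 (sublingual tablet):
  [0→1]: (0.0+422.0)/2 × 1 = 211.0
  [1→3]: (422.0+280.0)/2 × 2 = 702.0
  [3→3.5]: (280.0+236.1)/2 × 0.5 = 129.025
  [3.5→4]: (236.1+198.0)/2 × 0.5 = 108.525
  [4→6]: (198.0+96.2)/2 × 2 = 294.2
  [6→7]: (96.2+66.9)/2 × 1 = 81.55
  Sum = 1526.3 µg/L·h
sublingual tablet tail: 66.9/0.364 = 183.791; AUC_ev,0→∞ = 1526.3 + 183.791 = 1710.091 µg/L·h
F = (AUC_ev/D_ev)/(AUC_iv/D_iv) = (1710.091/200)/(1271.349/50) = 8.550455/25.42698 = 0.3363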